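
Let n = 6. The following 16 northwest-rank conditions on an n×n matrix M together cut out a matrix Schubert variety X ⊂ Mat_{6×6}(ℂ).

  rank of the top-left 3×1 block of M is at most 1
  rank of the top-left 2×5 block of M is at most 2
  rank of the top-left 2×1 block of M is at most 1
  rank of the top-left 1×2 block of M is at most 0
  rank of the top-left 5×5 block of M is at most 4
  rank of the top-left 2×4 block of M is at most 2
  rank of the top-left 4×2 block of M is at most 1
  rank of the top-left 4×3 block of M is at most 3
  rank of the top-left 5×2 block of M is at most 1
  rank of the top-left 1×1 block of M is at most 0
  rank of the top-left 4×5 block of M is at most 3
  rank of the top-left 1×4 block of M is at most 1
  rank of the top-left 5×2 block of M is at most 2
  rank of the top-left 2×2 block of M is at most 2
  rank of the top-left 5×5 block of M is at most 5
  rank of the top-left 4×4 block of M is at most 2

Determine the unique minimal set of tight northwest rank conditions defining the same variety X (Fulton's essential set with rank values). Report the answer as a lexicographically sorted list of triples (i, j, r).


Recovering R(i,j) via the rank-extension bound from the 16 conditions:

  R[1]: 0 0 1 1 1 1
  R[2]: 1 1 2 2 2 2
  R[3]: 1 1 2 2 3 3
  R[4]: 1 1 2 2 3 4
  R[5]: 1 1 2 3 4 5
  R[6]: 1 2 3 4 5 6

reading off 1-entries of Δ²R: w = (3, 1, 5, 6, 4, 2).

Rothe diagram D(w) (7 cells), 3 SE-corners (essential conditions):

[(1, 2, 0), (4, 4, 2), (5, 2, 1)]


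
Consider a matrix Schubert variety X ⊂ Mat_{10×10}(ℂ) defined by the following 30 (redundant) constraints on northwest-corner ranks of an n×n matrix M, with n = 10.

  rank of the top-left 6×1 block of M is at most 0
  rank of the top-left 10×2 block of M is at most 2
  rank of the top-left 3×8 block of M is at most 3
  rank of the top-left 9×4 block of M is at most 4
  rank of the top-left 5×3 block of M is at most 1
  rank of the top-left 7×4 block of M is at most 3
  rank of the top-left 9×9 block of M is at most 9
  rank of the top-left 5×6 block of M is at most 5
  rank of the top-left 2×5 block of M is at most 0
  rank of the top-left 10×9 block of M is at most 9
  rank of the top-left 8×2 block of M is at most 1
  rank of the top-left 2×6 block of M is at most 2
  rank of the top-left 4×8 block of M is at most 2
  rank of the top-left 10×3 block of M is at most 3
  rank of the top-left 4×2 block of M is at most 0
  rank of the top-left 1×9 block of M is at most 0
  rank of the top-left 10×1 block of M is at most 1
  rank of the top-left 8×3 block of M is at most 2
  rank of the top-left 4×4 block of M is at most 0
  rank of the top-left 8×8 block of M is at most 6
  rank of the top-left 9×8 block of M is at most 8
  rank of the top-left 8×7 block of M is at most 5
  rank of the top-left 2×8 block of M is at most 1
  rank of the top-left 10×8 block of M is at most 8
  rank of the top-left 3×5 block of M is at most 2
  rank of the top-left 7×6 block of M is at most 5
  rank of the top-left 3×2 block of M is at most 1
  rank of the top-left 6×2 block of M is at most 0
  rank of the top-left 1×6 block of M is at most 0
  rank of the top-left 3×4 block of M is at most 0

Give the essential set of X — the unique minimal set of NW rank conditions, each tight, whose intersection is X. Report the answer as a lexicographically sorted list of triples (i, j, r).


Reconstructing r_w from the 30 given conditions:

  i=1: 0 | 0 | 0 | 0 | 0 | 0 | 0 | 0 | 0 | 1
  i=2: 0 | 0 | 0 | 0 | 0 | 1 | 1 | 1 | 1 | 2
  i=3: 0 | 0 | 0 | 0 | 1 | 2 | 2 | 2 | 2 | 3
  i=4: 0 | 0 | 0 | 0 | 1 | 2 | 2 | 2 | 3 | 4
  i=5: 0 | 0 | 1 | 1 | 2 | 3 | 3 | 3 | 4 | 5
  i=6: 0 | 0 | 1 | 2 | 3 | 4 | 4 | 4 | 5 | 6
  i=7: 1 | 1 | 2 | 3 | 4 | 5 | 5 | 5 | 6 | 7
  i=8: 1 | 1 | 2 | 3 | 4 | 5 | 5 | 6 | 7 | 8
  i=9: 1 | 2 | 3 | 4 | 5 | 6 | 6 | 7 | 8 | 9
  i=10: 1 | 2 | 3 | 4 | 5 | 6 | 7 | 8 | 9 | 10

so w = (10, 6, 5, 9, 3, 4, 1, 8, 2, 7).

ℓ(w)=30; the 7 essential cells (i,j,r):

[(1, 9, 0), (2, 5, 0), (4, 4, 0), (4, 8, 2), (6, 2, 0), (8, 2, 1), (8, 7, 5)]


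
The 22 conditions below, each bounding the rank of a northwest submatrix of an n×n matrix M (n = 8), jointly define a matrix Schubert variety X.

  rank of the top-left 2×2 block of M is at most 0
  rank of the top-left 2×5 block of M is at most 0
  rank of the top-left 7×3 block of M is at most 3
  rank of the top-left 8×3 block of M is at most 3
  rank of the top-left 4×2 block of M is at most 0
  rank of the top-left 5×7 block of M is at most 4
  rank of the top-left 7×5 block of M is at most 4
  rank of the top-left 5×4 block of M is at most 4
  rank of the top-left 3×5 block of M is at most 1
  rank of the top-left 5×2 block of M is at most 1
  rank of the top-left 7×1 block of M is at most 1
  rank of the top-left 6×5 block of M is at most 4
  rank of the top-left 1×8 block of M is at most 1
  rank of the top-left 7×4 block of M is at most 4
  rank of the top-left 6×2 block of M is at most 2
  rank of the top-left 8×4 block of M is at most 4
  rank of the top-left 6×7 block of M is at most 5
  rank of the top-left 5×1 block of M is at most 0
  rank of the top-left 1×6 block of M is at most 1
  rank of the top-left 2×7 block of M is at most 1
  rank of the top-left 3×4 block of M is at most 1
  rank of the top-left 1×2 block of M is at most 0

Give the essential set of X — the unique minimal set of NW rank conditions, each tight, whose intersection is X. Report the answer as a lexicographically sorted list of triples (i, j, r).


Recovering R(i,j) via the rank-extension bound from the 22 conditions:

  0, 0, 0, 0, 0, 1, 1, 1
  0, 0, 0, 0, 0, 1, 1, 2
  0, 0, 1, 1, 1, 2, 2, 3
  0, 0, 1, 2, 2, 3, 3, 4
  0, 1, 2, 3, 3, 4, 4, 5
  1, 2, 3, 4, 4, 5, 5, 6
  1, 2, 3, 4, 4, 5, 6, 7
  1, 2, 3, 4, 5, 6, 7, 8

so w = (6, 8, 3, 4, 2, 1, 7, 5).

D(w) has 17 cells with 5 SE-corners; essential set:

[(2, 5, 0), (2, 7, 1), (4, 2, 0), (5, 1, 0), (7, 5, 4)]


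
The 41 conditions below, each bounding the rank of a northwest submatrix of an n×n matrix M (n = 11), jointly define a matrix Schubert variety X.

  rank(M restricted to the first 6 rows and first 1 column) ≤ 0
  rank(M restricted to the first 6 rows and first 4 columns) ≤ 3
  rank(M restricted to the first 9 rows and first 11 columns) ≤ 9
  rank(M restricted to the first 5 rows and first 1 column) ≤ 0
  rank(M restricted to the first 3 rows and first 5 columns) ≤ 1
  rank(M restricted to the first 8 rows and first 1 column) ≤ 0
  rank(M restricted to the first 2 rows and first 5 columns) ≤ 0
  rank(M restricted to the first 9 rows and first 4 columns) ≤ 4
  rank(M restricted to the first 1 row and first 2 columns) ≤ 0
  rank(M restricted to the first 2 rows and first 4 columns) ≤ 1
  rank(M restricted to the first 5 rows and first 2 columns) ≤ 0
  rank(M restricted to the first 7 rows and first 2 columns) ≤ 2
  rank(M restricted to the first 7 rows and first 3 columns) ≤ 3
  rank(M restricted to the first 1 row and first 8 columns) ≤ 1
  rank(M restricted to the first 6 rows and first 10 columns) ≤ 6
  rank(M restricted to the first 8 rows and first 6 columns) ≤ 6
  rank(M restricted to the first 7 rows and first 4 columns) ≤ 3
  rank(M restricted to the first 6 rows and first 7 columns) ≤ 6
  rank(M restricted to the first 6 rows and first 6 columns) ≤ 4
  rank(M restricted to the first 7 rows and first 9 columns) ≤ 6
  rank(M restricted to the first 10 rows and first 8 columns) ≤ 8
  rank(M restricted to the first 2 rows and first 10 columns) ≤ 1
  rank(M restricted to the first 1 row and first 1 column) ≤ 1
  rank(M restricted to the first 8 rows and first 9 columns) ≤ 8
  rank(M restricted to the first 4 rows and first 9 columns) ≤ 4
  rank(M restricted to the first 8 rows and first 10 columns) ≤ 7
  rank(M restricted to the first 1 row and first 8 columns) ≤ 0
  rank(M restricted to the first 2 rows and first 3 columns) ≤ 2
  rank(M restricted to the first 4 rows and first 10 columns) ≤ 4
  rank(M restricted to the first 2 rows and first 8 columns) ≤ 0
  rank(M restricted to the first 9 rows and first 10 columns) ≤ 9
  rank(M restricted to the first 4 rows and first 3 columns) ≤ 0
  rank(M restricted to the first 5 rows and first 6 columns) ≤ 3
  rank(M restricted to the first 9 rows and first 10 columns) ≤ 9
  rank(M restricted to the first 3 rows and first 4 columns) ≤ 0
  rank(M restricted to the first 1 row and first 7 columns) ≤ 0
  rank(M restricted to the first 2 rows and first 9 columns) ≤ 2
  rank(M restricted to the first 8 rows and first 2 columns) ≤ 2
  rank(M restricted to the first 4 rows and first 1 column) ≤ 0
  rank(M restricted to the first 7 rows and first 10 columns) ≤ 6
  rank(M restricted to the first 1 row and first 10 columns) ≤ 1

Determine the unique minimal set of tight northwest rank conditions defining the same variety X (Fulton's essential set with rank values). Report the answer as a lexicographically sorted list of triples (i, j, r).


Propagating the 41 rank bounds to every northwest block:

  R[1]: 0 | 0 | 0 | 0 | 0 | 0 | 0 | 0 | 1 | 1 | 1
  R[2]: 0 | 0 | 0 | 0 | 0 | 0 | 0 | 0 | 1 | 1 | 2
  R[3]: 0 | 0 | 0 | 0 | 1 | 1 | 1 | 1 | 2 | 2 | 3
  R[4]: 0 | 0 | 0 | 1 | 2 | 2 | 2 | 2 | 3 | 3 | 4
  R[5]: 0 | 0 | 1 | 2 | 3 | 3 | 3 | 3 | 4 | 4 | 5
  R[6]: 0 | 1 | 2 | 3 | 4 | 4 | 4 | 4 | 5 | 5 | 6
  R[7]: 0 | 1 | 2 | 3 | 4 | 5 | 5 | 5 | 6 | 6 | 7
  R[8]: 0 | 1 | 2 | 3 | 4 | 5 | 6 | 6 | 7 | 7 | 8
  R[9]: 1 | 2 | 3 | 4 | 5 | 6 | 7 | 7 | 8 | 8 | 9
  R[10]: 1 | 2 | 3 | 4 | 5 | 6 | 7 | 8 | 9 | 9 | 10
  R[11]: 1 | 2 | 3 | 4 | 5 | 6 | 7 | 8 | 9 | 10 | 11

giving w = (9, 11, 5, 4, 3, 2, 6, 7, 1, 8, 10) via Δ²R.

|D(w)|=29, |Ess(w)|=6:

[(2, 8, 0), (2, 10, 1), (3, 4, 0), (4, 3, 0), (5, 2, 0), (8, 1, 0)]


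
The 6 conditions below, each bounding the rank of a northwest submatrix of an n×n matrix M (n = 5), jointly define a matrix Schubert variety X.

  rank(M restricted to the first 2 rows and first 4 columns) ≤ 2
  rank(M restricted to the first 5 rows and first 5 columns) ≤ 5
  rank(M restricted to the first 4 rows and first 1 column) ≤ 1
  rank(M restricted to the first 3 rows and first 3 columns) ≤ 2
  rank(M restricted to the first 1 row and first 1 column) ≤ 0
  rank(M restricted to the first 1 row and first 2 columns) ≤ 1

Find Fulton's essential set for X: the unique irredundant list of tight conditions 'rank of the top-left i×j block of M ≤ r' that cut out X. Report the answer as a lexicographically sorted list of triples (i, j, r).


Propagating the 6 rank bounds to every northwest block:

  i=1: 0, 1, 1, 1, 1
  i=2: 1, 2, 2, 2, 2
  i=3: 1, 2, 2, 3, 3
  i=4: 1, 2, 3, 4, 4
  i=5: 1, 2, 3, 4, 5

so w = (2, 1, 4, 3, 5).

ℓ(w)=2; the 2 essential cells (i,j,r):

[(1, 1, 0), (3, 3, 2)]


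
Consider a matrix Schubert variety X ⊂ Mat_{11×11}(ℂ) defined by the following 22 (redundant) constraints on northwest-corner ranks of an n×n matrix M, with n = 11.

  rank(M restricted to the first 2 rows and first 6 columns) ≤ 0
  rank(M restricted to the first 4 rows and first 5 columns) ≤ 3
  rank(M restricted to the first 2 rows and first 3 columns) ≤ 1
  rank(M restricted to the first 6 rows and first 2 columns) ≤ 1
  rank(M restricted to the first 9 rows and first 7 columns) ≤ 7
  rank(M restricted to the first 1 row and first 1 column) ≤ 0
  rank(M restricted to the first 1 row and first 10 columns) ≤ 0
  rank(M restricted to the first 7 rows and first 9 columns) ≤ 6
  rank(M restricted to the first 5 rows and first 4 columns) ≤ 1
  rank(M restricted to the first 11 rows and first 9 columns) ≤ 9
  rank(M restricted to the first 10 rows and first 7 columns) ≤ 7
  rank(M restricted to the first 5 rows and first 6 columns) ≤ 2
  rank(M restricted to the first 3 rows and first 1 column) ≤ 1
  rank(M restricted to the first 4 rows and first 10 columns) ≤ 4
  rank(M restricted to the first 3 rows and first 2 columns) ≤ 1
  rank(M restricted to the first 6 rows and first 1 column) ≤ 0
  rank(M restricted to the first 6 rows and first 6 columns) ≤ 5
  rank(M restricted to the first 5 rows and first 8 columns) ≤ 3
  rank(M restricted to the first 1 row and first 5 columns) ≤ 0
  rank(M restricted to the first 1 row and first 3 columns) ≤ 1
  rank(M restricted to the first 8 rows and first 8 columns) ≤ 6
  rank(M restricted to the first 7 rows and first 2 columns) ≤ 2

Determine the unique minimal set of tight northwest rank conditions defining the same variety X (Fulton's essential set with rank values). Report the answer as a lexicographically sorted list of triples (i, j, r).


Reconstructing r_w from the 22 given conditions:

  R[1]: 0 | 0 | 0 | 0 | 0 | 0 | 0 | 0 | 0 | 0 | 1
  R[2]: 0 | 0 | 0 | 0 | 0 | 0 | 1 | 1 | 1 | 1 | 2
  R[3]: 0 | 1 | 1 | 1 | 1 | 1 | 2 | 2 | 2 | 2 | 3
  R[4]: 0 | 1 | 1 | 1 | 2 | 2 | 3 | 3 | 3 | 3 | 4
  R[5]: 0 | 1 | 1 | 1 | 2 | 2 | 3 | 3 | 4 | 4 | 5
  R[6]: 0 | 1 | 2 | 2 | 3 | 3 | 4 | 4 | 5 | 5 | 6
  R[7]: 1 | 2 | 3 | 3 | 4 | 4 | 5 | 5 | 6 | 6 | 7
  R[8]: 1 | 2 | 3 | 4 | 5 | 5 | 6 | 6 | 7 | 7 | 8
  R[9]: 1 | 2 | 3 | 4 | 5 | 6 | 7 | 7 | 8 | 8 | 9
  R[10]: 1 | 2 | 3 | 4 | 5 | 6 | 7 | 8 | 9 | 9 | 10
  R[11]: 1 | 2 | 3 | 4 | 5 | 6 | 7 | 8 | 9 | 10 | 11

second differences of R give the permutation w = (11, 7, 2, 5, 9, 3, 1, 4, 6, 8, 10).

|D(w)|=26, |Ess(w)|=6:

[(1, 10, 0), (2, 6, 0), (5, 4, 1), (5, 6, 2), (5, 8, 3), (6, 1, 0)]


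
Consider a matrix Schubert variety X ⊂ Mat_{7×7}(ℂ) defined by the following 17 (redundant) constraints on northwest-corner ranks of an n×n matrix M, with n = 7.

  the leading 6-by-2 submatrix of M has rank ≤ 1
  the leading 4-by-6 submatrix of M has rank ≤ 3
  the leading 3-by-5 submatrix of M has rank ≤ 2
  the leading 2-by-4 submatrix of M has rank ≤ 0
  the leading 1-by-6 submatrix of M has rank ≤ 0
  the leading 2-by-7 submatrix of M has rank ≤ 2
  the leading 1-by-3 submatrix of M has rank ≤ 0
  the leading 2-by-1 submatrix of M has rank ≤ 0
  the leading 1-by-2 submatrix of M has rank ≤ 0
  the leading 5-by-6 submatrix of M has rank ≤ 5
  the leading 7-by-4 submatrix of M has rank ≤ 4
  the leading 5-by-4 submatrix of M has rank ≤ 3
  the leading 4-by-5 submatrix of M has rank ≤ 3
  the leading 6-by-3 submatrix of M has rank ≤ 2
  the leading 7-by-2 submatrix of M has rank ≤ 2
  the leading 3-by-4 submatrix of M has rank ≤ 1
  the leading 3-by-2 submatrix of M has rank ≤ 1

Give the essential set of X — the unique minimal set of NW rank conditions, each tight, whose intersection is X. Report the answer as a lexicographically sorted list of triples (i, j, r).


Computing R[i][j] = min implied NW-rank bound (n=7, 17 conditions):

  0, 0, 0, 0, 0, 0, 1
  0, 0, 0, 0, 1, 1, 2
  1, 1, 1, 1, 2, 2, 3
  1, 1, 2, 2, 3, 3, 4
  1, 1, 2, 3, 4, 4, 5
  1, 1, 2, 3, 4, 5, 6
  1, 2, 3, 4, 5, 6, 7

hence w(1..7) = (7, 5, 1, 3, 4, 6, 2).

ℓ(w)=13; the 3 essential cells (i,j,r):

[(1, 6, 0), (2, 4, 0), (6, 2, 1)]


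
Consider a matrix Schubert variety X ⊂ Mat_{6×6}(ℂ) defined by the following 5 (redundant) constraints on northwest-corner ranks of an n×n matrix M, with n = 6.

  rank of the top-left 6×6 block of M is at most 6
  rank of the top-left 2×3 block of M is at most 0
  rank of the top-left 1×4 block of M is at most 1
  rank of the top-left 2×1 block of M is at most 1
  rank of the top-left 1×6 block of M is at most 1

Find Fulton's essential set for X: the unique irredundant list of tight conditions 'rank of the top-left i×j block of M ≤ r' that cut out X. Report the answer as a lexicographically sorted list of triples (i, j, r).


Rank table r_w(6×6) implied by the 5 constraints:

  0, 0, 0, 1, 1, 1
  0, 0, 0, 1, 2, 2
  1, 1, 1, 2, 3, 3
  1, 2, 2, 3, 4, 4
  1, 2, 3, 4, 5, 5
  1, 2, 3, 4, 5, 6

giving w = (4, 5, 1, 2, 3, 6) via Δ²R.

1 SE-corner of the 6-cell Rothe diagram gives Ess(w):

[(2, 3, 0)]


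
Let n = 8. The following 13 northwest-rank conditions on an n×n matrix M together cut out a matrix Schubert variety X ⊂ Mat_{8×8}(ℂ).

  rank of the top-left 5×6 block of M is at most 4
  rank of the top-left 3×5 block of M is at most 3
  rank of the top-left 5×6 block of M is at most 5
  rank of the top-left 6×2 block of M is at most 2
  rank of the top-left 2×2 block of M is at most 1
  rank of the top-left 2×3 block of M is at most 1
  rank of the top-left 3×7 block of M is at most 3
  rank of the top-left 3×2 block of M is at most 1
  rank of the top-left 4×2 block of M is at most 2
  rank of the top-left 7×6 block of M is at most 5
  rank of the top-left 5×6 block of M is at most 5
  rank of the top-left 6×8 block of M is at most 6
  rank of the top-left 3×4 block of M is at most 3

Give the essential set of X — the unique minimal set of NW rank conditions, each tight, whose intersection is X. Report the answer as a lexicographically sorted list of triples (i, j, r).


Rank table r_w(8×8) implied by the 13 constraints:

  row 1: 1 | 1 | 1 | 1 | 1 | 1 | 1 | 1
  row 2: 1 | 1 | 1 | 2 | 2 | 2 | 2 | 2
  row 3: 1 | 1 | 2 | 3 | 3 | 3 | 3 | 3
  row 4: 1 | 2 | 3 | 4 | 4 | 4 | 4 | 4
  row 5: 1 | 2 | 3 | 4 | 4 | 4 | 5 | 5
  row 6: 1 | 2 | 3 | 4 | 5 | 5 | 6 | 6
  row 7: 1 | 2 | 3 | 4 | 5 | 5 | 6 | 7
  row 8: 1 | 2 | 3 | 4 | 5 | 6 | 7 | 8

second differences of R give the permutation w = (1, 4, 3, 2, 7, 5, 8, 6).

ℓ(w)=6; the 4 essential cells (i,j,r):

[(2, 3, 1), (3, 2, 1), (5, 6, 4), (7, 6, 5)]


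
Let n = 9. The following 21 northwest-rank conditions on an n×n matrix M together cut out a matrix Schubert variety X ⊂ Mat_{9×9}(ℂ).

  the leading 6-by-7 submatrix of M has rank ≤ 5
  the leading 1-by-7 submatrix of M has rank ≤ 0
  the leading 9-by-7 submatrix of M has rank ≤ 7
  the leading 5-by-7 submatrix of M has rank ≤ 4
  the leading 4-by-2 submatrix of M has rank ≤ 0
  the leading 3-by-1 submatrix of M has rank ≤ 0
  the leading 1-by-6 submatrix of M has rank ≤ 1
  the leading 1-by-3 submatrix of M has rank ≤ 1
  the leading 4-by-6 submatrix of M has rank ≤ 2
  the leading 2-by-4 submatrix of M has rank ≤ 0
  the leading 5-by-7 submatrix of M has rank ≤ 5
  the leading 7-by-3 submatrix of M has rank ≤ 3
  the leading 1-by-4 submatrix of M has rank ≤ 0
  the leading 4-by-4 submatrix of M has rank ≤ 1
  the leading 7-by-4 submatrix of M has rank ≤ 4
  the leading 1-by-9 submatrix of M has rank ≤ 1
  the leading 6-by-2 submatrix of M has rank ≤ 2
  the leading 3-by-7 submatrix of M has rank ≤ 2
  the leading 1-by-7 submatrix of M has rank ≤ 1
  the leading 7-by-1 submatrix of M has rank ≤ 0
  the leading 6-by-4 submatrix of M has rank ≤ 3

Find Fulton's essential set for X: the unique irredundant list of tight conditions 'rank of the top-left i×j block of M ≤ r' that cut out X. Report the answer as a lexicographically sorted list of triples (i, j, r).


Recovering R(i,j) via the rank-extension bound from the 21 conditions:

  0, 0, 0, 0, 0, 0, 0, 1, 1
  0, 0, 0, 0, 1, 1, 1, 2, 2
  0, 0, 1, 1, 2, 2, 2, 3, 3
  0, 0, 1, 1, 2, 2, 3, 4, 4
  0, 1, 2, 2, 3, 3, 4, 5, 5
  0, 1, 2, 3, 4, 4, 5, 6, 6
  0, 1, 2, 3, 4, 5, 6, 7, 7
  1, 2, 3, 4, 5, 6, 7, 8, 8
  1, 2, 3, 4, 5, 6, 7, 8, 9

second differences of R give the permutation w = (8, 5, 3, 7, 2, 4, 6, 1, 9).

Fulton essential set (6 of the 20 Rothe cells):

[(1, 7, 0), (2, 4, 0), (4, 2, 0), (4, 4, 1), (4, 6, 2), (7, 1, 0)]


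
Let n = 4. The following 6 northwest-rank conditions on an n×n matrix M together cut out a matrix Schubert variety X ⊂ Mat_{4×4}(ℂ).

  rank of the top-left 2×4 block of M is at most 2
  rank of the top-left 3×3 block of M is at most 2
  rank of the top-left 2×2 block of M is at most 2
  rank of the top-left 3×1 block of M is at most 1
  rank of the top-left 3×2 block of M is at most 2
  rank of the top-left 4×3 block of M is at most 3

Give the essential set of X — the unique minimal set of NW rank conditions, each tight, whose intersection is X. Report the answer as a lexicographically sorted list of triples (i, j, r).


Reconstructing r_w from the 6 given conditions:

  1  1  1  1
  1  2  2  2
  1  2  2  3
  1  2  3  4

the unique w with this rank table is (1, 2, 4, 3).

Fulton essential set (the sole Rothe cell):

[(3, 3, 2)]


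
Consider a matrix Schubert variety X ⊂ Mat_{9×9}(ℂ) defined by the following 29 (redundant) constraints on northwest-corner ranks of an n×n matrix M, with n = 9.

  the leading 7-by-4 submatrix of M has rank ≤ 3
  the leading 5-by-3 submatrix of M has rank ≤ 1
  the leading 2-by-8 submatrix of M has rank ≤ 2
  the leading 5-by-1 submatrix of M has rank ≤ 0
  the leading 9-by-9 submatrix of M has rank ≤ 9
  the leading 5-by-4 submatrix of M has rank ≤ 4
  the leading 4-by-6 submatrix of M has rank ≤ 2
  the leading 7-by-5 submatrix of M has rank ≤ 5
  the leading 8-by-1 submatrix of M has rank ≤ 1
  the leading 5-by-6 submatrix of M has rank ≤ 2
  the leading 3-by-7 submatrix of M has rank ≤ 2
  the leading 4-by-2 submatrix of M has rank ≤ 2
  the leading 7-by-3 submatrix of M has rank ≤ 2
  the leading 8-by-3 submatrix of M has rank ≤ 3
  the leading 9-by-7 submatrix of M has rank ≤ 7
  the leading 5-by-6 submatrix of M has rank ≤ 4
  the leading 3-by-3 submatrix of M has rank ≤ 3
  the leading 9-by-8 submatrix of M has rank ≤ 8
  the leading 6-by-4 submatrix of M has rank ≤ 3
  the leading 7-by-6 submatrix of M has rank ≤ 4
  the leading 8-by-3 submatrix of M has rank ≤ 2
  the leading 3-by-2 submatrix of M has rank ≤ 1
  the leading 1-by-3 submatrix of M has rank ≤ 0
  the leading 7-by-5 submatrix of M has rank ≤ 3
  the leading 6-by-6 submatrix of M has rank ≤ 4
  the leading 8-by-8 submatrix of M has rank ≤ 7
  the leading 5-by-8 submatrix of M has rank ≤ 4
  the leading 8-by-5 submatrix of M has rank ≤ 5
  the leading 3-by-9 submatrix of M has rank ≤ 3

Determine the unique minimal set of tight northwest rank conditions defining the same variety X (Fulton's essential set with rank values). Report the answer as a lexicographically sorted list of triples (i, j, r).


Reconstructing r_w from the 29 given conditions:

  i=1: 0 0 0 1 1 1 1 1 1
  i=2: 0 1 1 2 2 2 2 2 2
  i=3: 0 1 1 2 2 2 2 3 3
  i=4: 0 1 1 2 2 2 3 4 4
  i=5: 0 1 1 2 2 2 3 4 5
  i=6: 1 2 2 3 3 3 4 5 6
  i=7: 1 2 2 3 3 4 5 6 7
  i=8: 1 2 2 3 4 5 6 7 8
  i=9: 1 2 3 4 5 6 7 8 9

hence w(1..9) = (4, 2, 8, 7, 9, 1, 6, 5, 3).

D(w) has 20 cells with 7 SE-corners; essential set:

[(1, 3, 0), (3, 7, 2), (5, 1, 0), (5, 3, 1), (5, 6, 2), (7, 5, 3), (8, 3, 2)]


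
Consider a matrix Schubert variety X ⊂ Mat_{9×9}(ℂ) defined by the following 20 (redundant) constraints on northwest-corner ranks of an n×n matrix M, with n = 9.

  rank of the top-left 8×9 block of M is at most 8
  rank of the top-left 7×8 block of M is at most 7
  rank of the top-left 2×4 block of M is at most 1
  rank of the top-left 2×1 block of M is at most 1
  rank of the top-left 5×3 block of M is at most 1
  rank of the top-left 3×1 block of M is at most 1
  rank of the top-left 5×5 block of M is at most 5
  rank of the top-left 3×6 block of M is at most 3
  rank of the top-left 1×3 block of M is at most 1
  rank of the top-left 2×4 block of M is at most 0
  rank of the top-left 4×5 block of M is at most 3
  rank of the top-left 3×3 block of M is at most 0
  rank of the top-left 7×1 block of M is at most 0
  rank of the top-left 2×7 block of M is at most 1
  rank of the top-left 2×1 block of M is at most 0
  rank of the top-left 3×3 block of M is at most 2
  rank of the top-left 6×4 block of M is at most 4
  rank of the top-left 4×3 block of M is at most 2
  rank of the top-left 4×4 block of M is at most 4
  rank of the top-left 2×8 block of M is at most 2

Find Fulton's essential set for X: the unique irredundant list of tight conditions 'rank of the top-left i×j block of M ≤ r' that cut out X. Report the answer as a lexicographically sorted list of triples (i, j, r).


Propagating the 20 rank bounds to every northwest block:

  row 1: 0  0  0  0  1  1  1  1  1
  row 2: 0  0  0  0  1  1  1  2  2
  row 3: 0  0  0  1  2  2  2  3  3
  row 4: 0  1  1  2  3  3  3  4  4
  row 5: 0  1  1  2  3  4  4  5  5
  row 6: 0  1  2  3  4  5  5  6  6
  row 7: 0  1  2  3  4  5  6  7  7
  row 8: 1  2  3  4  5  6  7  8  8
  row 9: 1  2  3  4  5  6  7  8  9

the unique w with this rank table is (5, 8, 4, 2, 6, 3, 7, 1, 9).

5 SE-corners of the 18-cell Rothe diagram give Ess(w):

[(2, 4, 0), (2, 7, 1), (3, 3, 0), (5, 3, 1), (7, 1, 0)]


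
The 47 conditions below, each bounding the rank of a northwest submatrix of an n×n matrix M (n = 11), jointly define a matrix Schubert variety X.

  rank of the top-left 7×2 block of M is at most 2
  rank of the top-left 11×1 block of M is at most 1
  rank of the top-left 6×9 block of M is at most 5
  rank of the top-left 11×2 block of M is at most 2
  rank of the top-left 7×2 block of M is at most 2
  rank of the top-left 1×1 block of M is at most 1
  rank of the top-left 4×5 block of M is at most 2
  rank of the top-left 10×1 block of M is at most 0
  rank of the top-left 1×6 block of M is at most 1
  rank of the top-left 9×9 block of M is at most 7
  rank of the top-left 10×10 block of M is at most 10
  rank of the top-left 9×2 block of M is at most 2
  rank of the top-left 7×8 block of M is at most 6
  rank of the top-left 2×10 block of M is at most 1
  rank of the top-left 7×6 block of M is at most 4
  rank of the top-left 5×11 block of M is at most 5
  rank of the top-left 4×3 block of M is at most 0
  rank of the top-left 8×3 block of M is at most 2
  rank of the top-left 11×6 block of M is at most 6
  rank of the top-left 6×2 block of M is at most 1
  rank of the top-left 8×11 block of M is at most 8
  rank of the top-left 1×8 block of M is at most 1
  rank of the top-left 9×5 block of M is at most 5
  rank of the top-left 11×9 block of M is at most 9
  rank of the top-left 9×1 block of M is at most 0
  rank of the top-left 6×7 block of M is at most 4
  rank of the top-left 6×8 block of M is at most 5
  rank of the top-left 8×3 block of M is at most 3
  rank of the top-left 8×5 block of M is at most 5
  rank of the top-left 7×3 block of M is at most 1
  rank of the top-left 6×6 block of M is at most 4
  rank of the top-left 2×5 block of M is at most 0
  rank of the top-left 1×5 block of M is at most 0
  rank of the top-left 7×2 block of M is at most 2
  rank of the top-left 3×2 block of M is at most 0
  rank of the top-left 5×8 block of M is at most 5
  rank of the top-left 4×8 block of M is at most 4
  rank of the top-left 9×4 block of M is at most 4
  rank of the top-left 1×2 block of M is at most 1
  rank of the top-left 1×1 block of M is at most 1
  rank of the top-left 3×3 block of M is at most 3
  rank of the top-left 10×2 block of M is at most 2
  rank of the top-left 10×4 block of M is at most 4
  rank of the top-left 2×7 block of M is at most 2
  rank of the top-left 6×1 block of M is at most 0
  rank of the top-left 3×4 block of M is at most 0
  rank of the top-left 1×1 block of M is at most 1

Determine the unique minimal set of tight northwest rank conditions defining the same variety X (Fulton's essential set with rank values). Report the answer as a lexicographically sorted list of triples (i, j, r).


Propagating the 47 rank bounds to every northwest block:

  R[1]: 0 | 0 | 0 | 0 | 0 | 1 | 1 | 1 | 1 | 1 | 1
  R[2]: 0 | 0 | 0 | 0 | 0 | 1 | 1 | 1 | 1 | 1 | 2
  R[3]: 0 | 0 | 0 | 0 | 1 | 2 | 2 | 2 | 2 | 2 | 3
  R[4]: 0 | 0 | 0 | 1 | 2 | 3 | 3 | 3 | 3 | 3 | 4
  R[5]: 0 | 1 | 1 | 2 | 3 | 4 | 4 | 4 | 4 | 4 | 5
  R[6]: 0 | 1 | 1 | 2 | 3 | 4 | 4 | 5 | 5 | 5 | 6
  R[7]: 0 | 1 | 1 | 2 | 3 | 4 | 5 | 6 | 6 | 6 | 7
  R[8]: 0 | 1 | 2 | 3 | 4 | 5 | 6 | 7 | 7 | 7 | 8
  R[9]: 0 | 1 | 2 | 3 | 4 | 5 | 6 | 7 | 7 | 8 | 9
  R[10]: 0 | 1 | 2 | 3 | 4 | 5 | 6 | 7 | 8 | 9 | 10
  R[11]: 1 | 2 | 3 | 4 | 5 | 6 | 7 | 8 | 9 | 10 | 11

giving w = (6, 11, 5, 4, 2, 8, 7, 3, 10, 9, 1) via Δ²R.

|D(w)|=31, |Ess(w)|=8:

[(2, 5, 0), (2, 10, 1), (3, 4, 0), (4, 3, 0), (6, 7, 4), (7, 3, 1), (9, 9, 7), (10, 1, 0)]


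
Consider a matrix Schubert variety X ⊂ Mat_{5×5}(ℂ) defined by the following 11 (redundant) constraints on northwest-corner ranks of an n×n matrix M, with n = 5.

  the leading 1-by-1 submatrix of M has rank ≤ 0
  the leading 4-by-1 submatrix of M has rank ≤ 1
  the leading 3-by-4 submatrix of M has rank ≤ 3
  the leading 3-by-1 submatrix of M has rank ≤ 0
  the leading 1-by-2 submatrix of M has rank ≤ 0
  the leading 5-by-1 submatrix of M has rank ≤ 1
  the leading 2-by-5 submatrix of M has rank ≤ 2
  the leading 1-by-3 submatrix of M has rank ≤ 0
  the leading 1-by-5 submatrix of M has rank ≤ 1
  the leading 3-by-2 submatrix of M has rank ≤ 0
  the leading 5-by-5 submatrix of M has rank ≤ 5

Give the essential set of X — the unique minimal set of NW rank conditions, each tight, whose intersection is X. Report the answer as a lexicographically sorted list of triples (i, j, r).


Rank table r_w(5×5) implied by the 11 constraints:

  R[1]: 0  0  0  1  1
  R[2]: 0  0  1  2  2
  R[3]: 0  0  1  2  3
  R[4]: 1  1  2  3  4
  R[5]: 1  2  3  4  5

reading off 1-entries of Δ²R: w = (4, 3, 5, 1, 2).

Rothe diagram D(w) (7 cells), 2 SE-corners (essential conditions):

[(1, 3, 0), (3, 2, 0)]


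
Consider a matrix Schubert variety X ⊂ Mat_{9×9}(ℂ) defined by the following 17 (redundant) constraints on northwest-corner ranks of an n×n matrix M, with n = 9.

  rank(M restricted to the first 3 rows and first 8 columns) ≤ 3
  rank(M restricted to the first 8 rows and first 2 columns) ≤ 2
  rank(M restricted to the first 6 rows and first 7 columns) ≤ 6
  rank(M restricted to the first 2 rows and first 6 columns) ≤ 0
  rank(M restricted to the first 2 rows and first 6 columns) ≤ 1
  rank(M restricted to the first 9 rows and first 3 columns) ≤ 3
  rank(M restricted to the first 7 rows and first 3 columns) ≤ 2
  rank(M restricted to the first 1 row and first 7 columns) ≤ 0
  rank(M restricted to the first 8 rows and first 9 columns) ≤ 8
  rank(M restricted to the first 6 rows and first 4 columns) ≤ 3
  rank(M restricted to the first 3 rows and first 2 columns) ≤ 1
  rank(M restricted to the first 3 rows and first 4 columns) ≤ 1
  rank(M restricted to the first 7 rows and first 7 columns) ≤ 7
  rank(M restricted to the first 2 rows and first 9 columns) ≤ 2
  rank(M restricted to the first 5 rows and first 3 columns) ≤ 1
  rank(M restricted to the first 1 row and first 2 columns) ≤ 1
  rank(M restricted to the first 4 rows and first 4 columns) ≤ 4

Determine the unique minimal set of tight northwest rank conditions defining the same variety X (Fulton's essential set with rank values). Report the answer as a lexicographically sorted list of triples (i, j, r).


Computing R[i][j] = min implied NW-rank bound (n=9, 17 conditions):

  0 | 0 | 0 | 0 | 0 | 0 | 0 | 1 | 1
  0 | 0 | 0 | 0 | 0 | 0 | 1 | 2 | 2
  1 | 1 | 1 | 1 | 1 | 1 | 2 | 3 | 3
  1 | 1 | 1 | 2 | 2 | 2 | 3 | 4 | 4
  1 | 1 | 1 | 2 | 3 | 3 | 4 | 5 | 5
  1 | 2 | 2 | 3 | 4 | 4 | 5 | 6 | 6
  1 | 2 | 2 | 3 | 4 | 5 | 6 | 7 | 7
  1 | 2 | 3 | 4 | 5 | 6 | 7 | 8 | 8
  1 | 2 | 3 | 4 | 5 | 6 | 7 | 8 | 9

second differences of R give the permutation w = (8, 7, 1, 4, 5, 2, 6, 3, 9).

Rothe diagram D(w) (18 cells), 4 SE-corners (essential conditions):

[(1, 7, 0), (2, 6, 0), (5, 3, 1), (7, 3, 2)]


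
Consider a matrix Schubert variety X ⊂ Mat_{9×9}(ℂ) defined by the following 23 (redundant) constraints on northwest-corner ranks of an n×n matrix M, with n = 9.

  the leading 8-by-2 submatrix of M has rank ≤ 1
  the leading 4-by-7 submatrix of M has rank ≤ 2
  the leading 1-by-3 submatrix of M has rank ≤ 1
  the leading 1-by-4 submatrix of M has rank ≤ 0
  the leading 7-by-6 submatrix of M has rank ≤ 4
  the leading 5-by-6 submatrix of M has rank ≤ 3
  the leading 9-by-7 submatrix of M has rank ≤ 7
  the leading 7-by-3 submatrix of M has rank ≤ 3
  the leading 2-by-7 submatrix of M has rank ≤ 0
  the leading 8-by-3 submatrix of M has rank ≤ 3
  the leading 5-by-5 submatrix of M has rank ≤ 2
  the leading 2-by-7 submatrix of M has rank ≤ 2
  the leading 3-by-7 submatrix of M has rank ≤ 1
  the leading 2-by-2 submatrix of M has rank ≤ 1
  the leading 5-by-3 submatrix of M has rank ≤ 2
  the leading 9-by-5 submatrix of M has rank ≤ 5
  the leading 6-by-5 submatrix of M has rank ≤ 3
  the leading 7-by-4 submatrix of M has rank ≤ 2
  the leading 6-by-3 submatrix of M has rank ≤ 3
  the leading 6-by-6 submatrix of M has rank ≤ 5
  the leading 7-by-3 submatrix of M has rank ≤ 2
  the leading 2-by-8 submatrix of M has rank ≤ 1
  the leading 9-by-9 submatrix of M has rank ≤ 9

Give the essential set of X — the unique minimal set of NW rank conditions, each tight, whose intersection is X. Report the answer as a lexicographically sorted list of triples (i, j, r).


Reconstructing r_w from the 23 given conditions:

  i=1: 0  0  0  0  0  0  0  1  1
  i=2: 0  0  0  0  0  0  0  1  2
  i=3: 1  1  1  1  1  1  1  2  3
  i=4: 1  1  2  2  2  2  2  3  4
  i=5: 1  1  2  2  2  3  3  4  5
  i=6: 1  1  2  2  3  4  4  5  6
  i=7: 1  1  2  2  3  4  5  6  7
  i=8: 1  1  2  3  4  5  6  7  8
  i=9: 1  2  3  4  5  6  7  8  9

giving w = (8, 9, 1, 3, 6, 5, 7, 4, 2) via Δ²R.

ℓ(w)=23; the 4 essential cells (i,j,r):

[(2, 7, 0), (5, 5, 2), (7, 4, 2), (8, 2, 1)]


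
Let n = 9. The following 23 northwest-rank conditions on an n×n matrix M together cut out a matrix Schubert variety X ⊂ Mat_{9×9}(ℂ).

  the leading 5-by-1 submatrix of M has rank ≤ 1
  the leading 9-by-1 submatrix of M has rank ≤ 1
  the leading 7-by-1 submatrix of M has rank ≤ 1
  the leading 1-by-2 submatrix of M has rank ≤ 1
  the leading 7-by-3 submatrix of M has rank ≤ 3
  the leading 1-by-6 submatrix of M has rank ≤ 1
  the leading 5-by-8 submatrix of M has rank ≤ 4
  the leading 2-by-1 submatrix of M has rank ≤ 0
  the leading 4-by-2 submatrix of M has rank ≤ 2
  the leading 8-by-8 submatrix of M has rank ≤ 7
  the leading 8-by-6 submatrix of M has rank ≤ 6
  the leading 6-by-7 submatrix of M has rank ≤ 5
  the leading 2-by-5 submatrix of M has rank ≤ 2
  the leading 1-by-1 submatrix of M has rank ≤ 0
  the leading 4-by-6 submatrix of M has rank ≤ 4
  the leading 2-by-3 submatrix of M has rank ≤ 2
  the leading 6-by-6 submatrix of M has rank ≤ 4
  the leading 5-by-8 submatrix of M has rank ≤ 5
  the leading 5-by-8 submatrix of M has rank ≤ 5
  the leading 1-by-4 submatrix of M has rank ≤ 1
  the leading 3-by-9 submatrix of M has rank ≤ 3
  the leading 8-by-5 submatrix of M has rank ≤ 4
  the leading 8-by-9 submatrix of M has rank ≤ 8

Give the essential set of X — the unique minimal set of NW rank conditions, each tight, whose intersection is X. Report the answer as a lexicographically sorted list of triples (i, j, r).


Reconstructing r_w from the 23 given conditions:

  row 1: 0, 1, 1, 1, 1, 1, 1, 1, 1
  row 2: 0, 1, 2, 2, 2, 2, 2, 2, 2
  row 3: 1, 2, 3, 3, 3, 3, 3, 3, 3
  row 4: 1, 2, 3, 4, 4, 4, 4, 4, 4
  row 5: 1, 2, 3, 4, 4, 4, 4, 4, 5
  row 6: 1, 2, 3, 4, 4, 4, 5, 5, 6
  row 7: 1, 2, 3, 4, 4, 5, 6, 6, 7
  row 8: 1, 2, 3, 4, 4, 5, 6, 7, 8
  row 9: 1, 2, 3, 4, 5, 6, 7, 8, 9

reading off 1-entries of Δ²R: w = (2, 3, 1, 4, 9, 7, 6, 8, 5).

Fulton essential set (4 of the 10 Rothe cells):

[(2, 1, 0), (5, 8, 4), (6, 6, 4), (8, 5, 4)]


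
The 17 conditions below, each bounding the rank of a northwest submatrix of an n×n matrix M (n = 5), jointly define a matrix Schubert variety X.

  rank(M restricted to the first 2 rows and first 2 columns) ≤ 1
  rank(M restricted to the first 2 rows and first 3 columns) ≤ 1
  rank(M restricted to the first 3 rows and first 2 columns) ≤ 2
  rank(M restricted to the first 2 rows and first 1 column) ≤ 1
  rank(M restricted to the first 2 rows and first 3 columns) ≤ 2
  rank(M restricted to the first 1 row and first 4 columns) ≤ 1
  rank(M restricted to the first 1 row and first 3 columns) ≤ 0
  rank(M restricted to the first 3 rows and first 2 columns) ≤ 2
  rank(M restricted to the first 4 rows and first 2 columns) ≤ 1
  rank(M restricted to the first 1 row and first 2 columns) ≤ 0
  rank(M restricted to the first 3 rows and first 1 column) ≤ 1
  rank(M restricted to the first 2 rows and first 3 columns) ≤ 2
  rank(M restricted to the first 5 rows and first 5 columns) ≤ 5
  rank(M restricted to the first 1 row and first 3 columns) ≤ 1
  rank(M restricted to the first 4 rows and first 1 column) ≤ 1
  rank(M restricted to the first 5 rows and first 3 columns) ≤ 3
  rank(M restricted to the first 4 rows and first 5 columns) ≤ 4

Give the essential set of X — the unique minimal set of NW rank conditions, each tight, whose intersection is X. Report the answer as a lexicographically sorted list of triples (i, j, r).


Reconstructing r_w from the 17 given conditions:

  0 | 0 | 0 | 1 | 1
  1 | 1 | 1 | 2 | 2
  1 | 1 | 2 | 3 | 3
  1 | 1 | 2 | 3 | 4
  1 | 2 | 3 | 4 | 5

the unique w with this rank table is (4, 1, 3, 5, 2).

Rothe diagram D(w) (5 cells), 2 SE-corners (essential conditions):

[(1, 3, 0), (4, 2, 1)]


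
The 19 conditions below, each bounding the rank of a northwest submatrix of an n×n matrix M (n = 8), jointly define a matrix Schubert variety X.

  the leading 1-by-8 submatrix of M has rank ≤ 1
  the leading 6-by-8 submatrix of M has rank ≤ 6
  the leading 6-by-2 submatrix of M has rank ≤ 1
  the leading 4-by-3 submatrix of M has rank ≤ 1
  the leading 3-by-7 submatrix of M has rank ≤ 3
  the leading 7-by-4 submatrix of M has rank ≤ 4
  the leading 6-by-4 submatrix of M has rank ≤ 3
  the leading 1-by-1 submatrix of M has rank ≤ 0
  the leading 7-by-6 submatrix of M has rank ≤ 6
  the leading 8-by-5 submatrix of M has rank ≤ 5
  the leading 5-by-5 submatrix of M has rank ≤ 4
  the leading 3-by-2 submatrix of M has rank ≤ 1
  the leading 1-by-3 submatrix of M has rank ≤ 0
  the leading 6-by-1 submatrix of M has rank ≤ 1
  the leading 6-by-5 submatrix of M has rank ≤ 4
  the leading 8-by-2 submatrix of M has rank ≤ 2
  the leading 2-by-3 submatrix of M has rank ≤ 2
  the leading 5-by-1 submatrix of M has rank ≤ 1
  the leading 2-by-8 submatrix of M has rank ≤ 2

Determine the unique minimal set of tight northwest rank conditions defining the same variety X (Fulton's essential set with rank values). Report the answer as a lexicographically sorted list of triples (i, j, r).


Reconstructing r_w from the 19 given conditions:

  i=1: 0 0 0 1 1 1 1 1
  i=2: 1 1 1 2 2 2 2 2
  i=3: 1 1 1 2 3 3 3 3
  i=4: 1 1 1 2 3 4 4 4
  i=5: 1 1 2 3 4 5 5 5
  i=6: 1 1 2 3 4 5 6 6
  i=7: 1 2 3 4 5 6 7 7
  i=8: 1 2 3 4 5 6 7 8

the unique w with this rank table is (4, 1, 5, 6, 3, 7, 2, 8).

ℓ(w)=9; the 3 essential cells (i,j,r):

[(1, 3, 0), (4, 3, 1), (6, 2, 1)]


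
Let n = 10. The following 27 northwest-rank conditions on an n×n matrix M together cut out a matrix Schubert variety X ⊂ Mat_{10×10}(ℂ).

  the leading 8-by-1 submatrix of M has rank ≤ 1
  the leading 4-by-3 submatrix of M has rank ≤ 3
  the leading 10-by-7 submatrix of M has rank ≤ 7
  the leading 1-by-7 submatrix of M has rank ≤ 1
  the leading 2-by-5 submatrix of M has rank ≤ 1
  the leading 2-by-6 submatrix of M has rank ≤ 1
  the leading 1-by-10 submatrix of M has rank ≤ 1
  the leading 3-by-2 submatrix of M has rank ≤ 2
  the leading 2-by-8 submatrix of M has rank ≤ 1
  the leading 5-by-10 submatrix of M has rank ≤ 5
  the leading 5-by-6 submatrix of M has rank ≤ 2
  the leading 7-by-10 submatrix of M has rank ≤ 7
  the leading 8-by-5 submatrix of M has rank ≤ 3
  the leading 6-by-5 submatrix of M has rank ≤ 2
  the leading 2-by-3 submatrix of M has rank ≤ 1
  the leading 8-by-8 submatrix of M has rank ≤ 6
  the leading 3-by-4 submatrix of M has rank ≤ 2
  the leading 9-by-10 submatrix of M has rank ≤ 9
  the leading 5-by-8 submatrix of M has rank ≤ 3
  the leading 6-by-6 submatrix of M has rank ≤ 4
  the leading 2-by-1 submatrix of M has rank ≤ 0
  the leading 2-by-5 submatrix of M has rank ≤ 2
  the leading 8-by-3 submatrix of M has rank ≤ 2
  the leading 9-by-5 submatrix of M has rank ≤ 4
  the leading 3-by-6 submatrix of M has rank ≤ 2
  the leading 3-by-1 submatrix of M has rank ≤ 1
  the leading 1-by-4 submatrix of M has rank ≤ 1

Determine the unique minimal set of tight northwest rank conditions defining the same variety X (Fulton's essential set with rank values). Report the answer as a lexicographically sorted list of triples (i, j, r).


Recovering R(i,j) via the rank-extension bound from the 27 conditions:

  R[1]: 0 1 1 1 1 1 1 1 1 1
  R[2]: 0 1 1 1 1 1 1 1 2 2
  R[3]: 1 2 2 2 2 2 2 2 3 3
  R[4]: 1 2 2 2 2 2 3 3 4 4
  R[5]: 1 2 2 2 2 2 3 3 4 5
  R[6]: 1 2 2 2 2 3 4 4 5 6
  R[7]: 1 2 2 3 3 4 5 5 6 7
  R[8]: 1 2 2 3 3 4 5 6 7 8
  R[9]: 1 2 3 4 4 5 6 7 8 9
  R[10]: 1 2 3 4 5 6 7 8 9 10

hence w(1..10) = (2, 9, 1, 7, 10, 6, 4, 8, 3, 5).

Fulton essential set (7 of the 23 Rothe cells):

[(2, 1, 0), (2, 8, 1), (5, 6, 2), (5, 8, 3), (6, 5, 2), (8, 3, 2), (8, 5, 3)]
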